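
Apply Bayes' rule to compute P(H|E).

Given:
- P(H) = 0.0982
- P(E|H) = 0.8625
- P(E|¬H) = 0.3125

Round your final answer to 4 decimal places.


Bayes' theorem: P(H|E) = P(E|H) × P(H) / P(E)

Step 1: Calculate P(E) using law of total probability
P(E) = P(E|H)P(H) + P(E|¬H)P(¬H)
     = 0.8625 × 0.0982 + 0.3125 × 0.9018
     = 0.08469750 + 0.28181250
     = 0.36651000

Step 2: Apply Bayes' theorem
P(H|E) = P(E|H) × P(H) / P(E)
       = 0.08469750 / 0.36651000
       = 0.2311


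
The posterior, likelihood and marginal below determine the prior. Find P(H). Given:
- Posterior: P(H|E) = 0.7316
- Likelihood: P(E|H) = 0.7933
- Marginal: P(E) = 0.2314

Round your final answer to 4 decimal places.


From Bayes' theorem: P(H|E) = P(E|H) × P(H) / P(E)

Rearranging for P(H):
P(H) = P(H|E) × P(E) / P(E|H)
     = 0.7316 × 0.2314 / 0.7933
     = 0.16929224 / 0.7933
     = 0.2134


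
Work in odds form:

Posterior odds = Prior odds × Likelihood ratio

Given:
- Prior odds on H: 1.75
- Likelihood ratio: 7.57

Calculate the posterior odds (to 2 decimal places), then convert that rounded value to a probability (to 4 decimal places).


Step 1: Calculate posterior odds
Posterior odds = Prior odds × LR
               = 1.75 × 7.57
               = 13.25

Step 2: Convert to probability
P(H|E) = Posterior odds / (1 + Posterior odds)
       = 13.25 / (1 + 13.25)
       = 13.25 / 14.25
       = 0.9298

The evidence increased P(H) from 0.6364 to 0.9298.


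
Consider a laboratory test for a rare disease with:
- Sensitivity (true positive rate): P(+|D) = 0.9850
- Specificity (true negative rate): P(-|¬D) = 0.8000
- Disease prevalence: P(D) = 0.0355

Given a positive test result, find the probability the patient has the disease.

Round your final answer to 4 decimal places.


Let D = has disease, + = positive test

Given:
- P(D) = 0.0355 (prevalence)
- P(+|D) = 0.9850 (sensitivity)
- P(-|¬D) = 0.8000 (specificity)
- P(+|¬D) = 0.2000 (false positive rate = 1 - specificity)

Step 1: Find P(+)
P(+) = P(+|D)P(D) + P(+|¬D)P(¬D)
     = 0.9850 × 0.0355 + 0.2000 × 0.9645
     = 0.03496750 + 0.19290000
     = 0.22786750

Step 2: Apply Bayes' theorem for P(D|+)
P(D|+) = P(+|D)P(D) / P(+)
       = 0.03496750 / 0.22786750
       = 0.1535


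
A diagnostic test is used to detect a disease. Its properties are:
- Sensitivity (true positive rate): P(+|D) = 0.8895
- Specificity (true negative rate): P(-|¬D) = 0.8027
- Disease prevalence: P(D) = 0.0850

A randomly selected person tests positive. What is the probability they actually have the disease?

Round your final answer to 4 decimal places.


Let D = has disease, + = positive test

Given:
- P(D) = 0.0850 (prevalence)
- P(+|D) = 0.8895 (sensitivity)
- P(-|¬D) = 0.8027 (specificity)
- P(+|¬D) = 0.1973 (false positive rate = 1 - specificity)

Step 1: Find P(+)
P(+) = P(+|D)P(D) + P(+|¬D)P(¬D)
     = 0.8895 × 0.0850 + 0.1973 × 0.9150
     = 0.07560750 + 0.18052950
     = 0.25613700

Step 2: Apply Bayes' theorem for P(D|+)
P(D|+) = P(+|D)P(D) / P(+)
       = 0.07560750 / 0.25613700
       = 0.2952


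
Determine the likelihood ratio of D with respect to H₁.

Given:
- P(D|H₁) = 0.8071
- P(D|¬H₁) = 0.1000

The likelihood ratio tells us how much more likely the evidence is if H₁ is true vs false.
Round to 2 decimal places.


Likelihood Ratio (LR) = P(D|H₁) / P(D|¬H₁)

LR = 0.8071 / 0.1000
   = 8.07

The evidence is 8.07 times more likely if H₁ is true than if H₁ is false.
LR > 1, so observing D raises the odds in favor of H₁.


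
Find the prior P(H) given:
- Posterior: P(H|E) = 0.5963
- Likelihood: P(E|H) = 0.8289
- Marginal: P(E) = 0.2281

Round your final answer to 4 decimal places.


From Bayes' theorem: P(H|E) = P(E|H) × P(H) / P(E)

Rearranging for P(H):
P(H) = P(H|E) × P(E) / P(E|H)
     = 0.5963 × 0.2281 / 0.8289
     = 0.13601603 / 0.8289
     = 0.1641


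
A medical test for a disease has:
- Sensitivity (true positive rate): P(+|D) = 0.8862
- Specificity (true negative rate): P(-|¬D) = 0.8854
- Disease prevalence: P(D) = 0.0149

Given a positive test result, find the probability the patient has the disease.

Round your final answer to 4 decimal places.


Let D = has disease, + = positive test

Given:
- P(D) = 0.0149 (prevalence)
- P(+|D) = 0.8862 (sensitivity)
- P(-|¬D) = 0.8854 (specificity)
- P(+|¬D) = 0.1146 (false positive rate = 1 - specificity)

Step 1: Find P(+)
P(+) = P(+|D)P(D) + P(+|¬D)P(¬D)
     = 0.8862 × 0.0149 + 0.1146 × 0.9851
     = 0.01320438 + 0.11289246
     = 0.12609684

Step 2: Apply Bayes' theorem for P(D|+)
P(D|+) = P(+|D)P(D) / P(+)
       = 0.01320438 / 0.12609684
       = 0.1047


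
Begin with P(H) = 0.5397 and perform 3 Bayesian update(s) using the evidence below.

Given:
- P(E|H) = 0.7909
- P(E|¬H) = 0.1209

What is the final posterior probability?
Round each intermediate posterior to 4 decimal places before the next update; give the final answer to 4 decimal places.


Sequential Bayesian updating:

Initial prior: P(H) = 0.5397

Update 1:
  P(E) = 0.7909 × 0.5397 + 0.1209 × 0.4603 = 0.42684873 + 0.05565027 = 0.48249900
  P(H|E) = 0.42684873 / 0.48249900 = 0.8847

Update 2:
  P(E) = 0.7909 × 0.8847 + 0.1209 × 0.1153 = 0.69970923 + 0.01393977 = 0.71364900
  P(H|E) = 0.69970923 / 0.71364900 = 0.9805

Update 3:
  P(E) = 0.7909 × 0.9805 + 0.1209 × 0.0195 = 0.77547745 + 0.00235755 = 0.77783500
  P(H|E) = 0.77547745 / 0.77783500 = 0.9970

Final posterior: 0.9970


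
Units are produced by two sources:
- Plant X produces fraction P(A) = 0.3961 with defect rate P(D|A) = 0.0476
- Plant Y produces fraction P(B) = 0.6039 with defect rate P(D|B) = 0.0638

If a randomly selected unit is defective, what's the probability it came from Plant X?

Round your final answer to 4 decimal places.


Let A = from Plant X, D = defective

Given:
- P(A) = 0.3961, P(B) = 0.6039
- P(D|A) = 0.0476, P(D|B) = 0.0638

Step 1: Find P(D)
P(D) = P(D|A)P(A) + P(D|B)P(B)
     = 0.0476 × 0.3961 + 0.0638 × 0.6039
     = 0.01885436 + 0.03852882
     = 0.05738318

Step 2: Apply Bayes' theorem
P(A|D) = P(D|A)P(A) / P(D)
       = 0.01885436 / 0.05738318
       = 0.3286


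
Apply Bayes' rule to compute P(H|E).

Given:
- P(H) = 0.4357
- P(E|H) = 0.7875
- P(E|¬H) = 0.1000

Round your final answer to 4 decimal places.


Bayes' theorem: P(H|E) = P(E|H) × P(H) / P(E)

Step 1: Calculate P(E) using law of total probability
P(E) = P(E|H)P(H) + P(E|¬H)P(¬H)
     = 0.7875 × 0.4357 + 0.1000 × 0.5643
     = 0.34311375 + 0.05643000
     = 0.39954375

Step 2: Apply Bayes' theorem
P(H|E) = P(E|H) × P(H) / P(E)
       = 0.34311375 / 0.39954375
       = 0.8588


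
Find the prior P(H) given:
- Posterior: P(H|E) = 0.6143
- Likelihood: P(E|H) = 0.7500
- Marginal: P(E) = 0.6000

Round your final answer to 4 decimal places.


From Bayes' theorem: P(H|E) = P(E|H) × P(H) / P(E)

Rearranging for P(H):
P(H) = P(H|E) × P(E) / P(E|H)
     = 0.6143 × 0.6000 / 0.7500
     = 0.36858000 / 0.7500
     = 0.4914


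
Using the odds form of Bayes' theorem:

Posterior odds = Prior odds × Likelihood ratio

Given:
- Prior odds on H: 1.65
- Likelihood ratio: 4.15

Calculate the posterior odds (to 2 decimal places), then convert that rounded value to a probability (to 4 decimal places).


Step 1: Calculate posterior odds
Posterior odds = Prior odds × LR
               = 1.65 × 4.15
               = 6.85

Step 2: Convert to probability
P(H|E) = Posterior odds / (1 + Posterior odds)
       = 6.85 / (1 + 6.85)
       = 6.85 / 7.85
       = 0.8726

The evidence increased P(H) from 0.6226 to 0.8726.


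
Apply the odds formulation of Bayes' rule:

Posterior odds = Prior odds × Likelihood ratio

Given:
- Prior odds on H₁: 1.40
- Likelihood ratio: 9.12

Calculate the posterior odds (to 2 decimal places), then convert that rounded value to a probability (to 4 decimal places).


Step 1: Calculate posterior odds
Posterior odds = Prior odds × LR
               = 1.40 × 9.12
               = 12.77

Step 2: Convert to probability
P(H₁|E) = Posterior odds / (1 + Posterior odds)
       = 12.77 / (1 + 12.77)
       = 12.77 / 13.77
       = 0.9274

The evidence increased P(H₁) from 0.5833 to 0.9274.


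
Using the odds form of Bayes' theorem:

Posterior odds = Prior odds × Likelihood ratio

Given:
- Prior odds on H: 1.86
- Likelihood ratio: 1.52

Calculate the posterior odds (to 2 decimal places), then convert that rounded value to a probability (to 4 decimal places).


Step 1: Calculate posterior odds
Posterior odds = Prior odds × LR
               = 1.86 × 1.52
               = 2.83

Step 2: Convert to probability
P(H|E) = Posterior odds / (1 + Posterior odds)
       = 2.83 / (1 + 2.83)
       = 2.83 / 3.83
       = 0.7389

The evidence increased P(H) from 0.6503 to 0.7389.


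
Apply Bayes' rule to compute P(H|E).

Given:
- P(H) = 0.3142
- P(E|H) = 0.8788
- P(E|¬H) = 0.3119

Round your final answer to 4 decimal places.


Bayes' theorem: P(H|E) = P(E|H) × P(H) / P(E)

Step 1: Calculate P(E) using law of total probability
P(E) = P(E|H)P(H) + P(E|¬H)P(¬H)
     = 0.8788 × 0.3142 + 0.3119 × 0.6858
     = 0.27611896 + 0.21390102
     = 0.49001998

Step 2: Apply Bayes' theorem
P(H|E) = P(E|H) × P(H) / P(E)
       = 0.27611896 / 0.49001998
       = 0.5635


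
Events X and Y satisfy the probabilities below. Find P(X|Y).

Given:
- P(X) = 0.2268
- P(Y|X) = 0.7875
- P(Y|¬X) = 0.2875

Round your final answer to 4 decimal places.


Bayes' theorem: P(X|Y) = P(Y|X) × P(X) / P(Y)

Step 1: Calculate P(Y) using law of total probability
P(Y) = P(Y|X)P(X) + P(Y|¬X)P(¬X)
     = 0.7875 × 0.2268 + 0.2875 × 0.7732
     = 0.17860500 + 0.22229500
     = 0.40090000

Step 2: Apply Bayes' theorem
P(X|Y) = P(Y|X) × P(X) / P(Y)
       = 0.17860500 / 0.40090000
       = 0.4455


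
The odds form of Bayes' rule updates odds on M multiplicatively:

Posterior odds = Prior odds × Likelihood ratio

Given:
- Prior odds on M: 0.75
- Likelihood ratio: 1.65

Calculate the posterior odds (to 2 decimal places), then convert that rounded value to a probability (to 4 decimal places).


Step 1: Calculate posterior odds
Posterior odds = Prior odds × LR
               = 0.75 × 1.65
               = 1.24

Step 2: Convert to probability
P(M|E) = Posterior odds / (1 + Posterior odds)
       = 1.24 / (1 + 1.24)
       = 1.24 / 2.24
       = 0.5536

The evidence increased P(M) from 0.4286 to 0.5536.


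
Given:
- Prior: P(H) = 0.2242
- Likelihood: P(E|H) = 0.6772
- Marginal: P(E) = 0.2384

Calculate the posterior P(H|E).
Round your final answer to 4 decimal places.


Using Bayes' theorem:

P(H|E) = P(E|H) × P(H) / P(E)
       = 0.6772 × 0.2242 / 0.2384
       = 0.15182824 / 0.2384
       = 0.6369

The evidence strengthens our belief in H.
Prior: 0.2242 → Posterior: 0.6369


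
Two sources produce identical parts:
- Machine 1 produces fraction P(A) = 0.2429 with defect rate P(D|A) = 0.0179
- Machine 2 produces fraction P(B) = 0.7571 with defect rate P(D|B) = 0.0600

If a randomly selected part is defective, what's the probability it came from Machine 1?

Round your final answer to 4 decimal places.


Let A = from Machine 1, D = defective

Given:
- P(A) = 0.2429, P(B) = 0.7571
- P(D|A) = 0.0179, P(D|B) = 0.0600

Step 1: Find P(D)
P(D) = P(D|A)P(A) + P(D|B)P(B)
     = 0.0179 × 0.2429 + 0.0600 × 0.7571
     = 0.00434791 + 0.04542600
     = 0.04977391

Step 2: Apply Bayes' theorem
P(A|D) = P(D|A)P(A) / P(D)
       = 0.00434791 / 0.04977391
       = 0.0874


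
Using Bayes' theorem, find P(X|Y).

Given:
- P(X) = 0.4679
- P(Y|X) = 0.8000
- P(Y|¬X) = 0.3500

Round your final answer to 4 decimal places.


Bayes' theorem: P(X|Y) = P(Y|X) × P(X) / P(Y)

Step 1: Calculate P(Y) using law of total probability
P(Y) = P(Y|X)P(X) + P(Y|¬X)P(¬X)
     = 0.8000 × 0.4679 + 0.3500 × 0.5321
     = 0.37432000 + 0.18623500
     = 0.56055500

Step 2: Apply Bayes' theorem
P(X|Y) = P(Y|X) × P(X) / P(Y)
       = 0.37432000 / 0.56055500
       = 0.6678


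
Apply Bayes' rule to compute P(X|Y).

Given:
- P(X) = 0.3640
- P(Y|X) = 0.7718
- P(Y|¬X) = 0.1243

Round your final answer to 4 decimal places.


Bayes' theorem: P(X|Y) = P(Y|X) × P(X) / P(Y)

Step 1: Calculate P(Y) using law of total probability
P(Y) = P(Y|X)P(X) + P(Y|¬X)P(¬X)
     = 0.7718 × 0.3640 + 0.1243 × 0.6360
     = 0.28093520 + 0.07905480
     = 0.35999000

Step 2: Apply Bayes' theorem
P(X|Y) = P(Y|X) × P(X) / P(Y)
       = 0.28093520 / 0.35999000
       = 0.7804


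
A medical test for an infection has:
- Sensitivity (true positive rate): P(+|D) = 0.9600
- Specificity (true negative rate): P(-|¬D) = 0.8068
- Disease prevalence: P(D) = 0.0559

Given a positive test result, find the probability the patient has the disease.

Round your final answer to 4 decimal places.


Let D = has disease, + = positive test

Given:
- P(D) = 0.0559 (prevalence)
- P(+|D) = 0.9600 (sensitivity)
- P(-|¬D) = 0.8068 (specificity)
- P(+|¬D) = 0.1932 (false positive rate = 1 - specificity)

Step 1: Find P(+)
P(+) = P(+|D)P(D) + P(+|¬D)P(¬D)
     = 0.9600 × 0.0559 + 0.1932 × 0.9441
     = 0.05366400 + 0.18240012
     = 0.23606412

Step 2: Apply Bayes' theorem for P(D|+)
P(D|+) = P(+|D)P(D) / P(+)
       = 0.05366400 / 0.23606412
       = 0.2273


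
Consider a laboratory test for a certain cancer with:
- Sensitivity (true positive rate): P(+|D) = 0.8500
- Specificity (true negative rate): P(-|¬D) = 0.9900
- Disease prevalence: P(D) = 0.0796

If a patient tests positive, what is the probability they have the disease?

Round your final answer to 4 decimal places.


Let D = has disease, + = positive test

Given:
- P(D) = 0.0796 (prevalence)
- P(+|D) = 0.8500 (sensitivity)
- P(-|¬D) = 0.9900 (specificity)
- P(+|¬D) = 0.0100 (false positive rate = 1 - specificity)

Step 1: Find P(+)
P(+) = P(+|D)P(D) + P(+|¬D)P(¬D)
     = 0.8500 × 0.0796 + 0.0100 × 0.9204
     = 0.06766000 + 0.00920400
     = 0.07686400

Step 2: Apply Bayes' theorem for P(D|+)
P(D|+) = P(+|D)P(D) / P(+)
       = 0.06766000 / 0.07686400
       = 0.8803


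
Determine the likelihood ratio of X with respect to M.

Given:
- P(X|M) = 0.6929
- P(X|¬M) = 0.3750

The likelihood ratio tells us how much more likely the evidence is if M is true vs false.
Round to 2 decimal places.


Likelihood Ratio (LR) = P(X|M) / P(X|¬M)

LR = 0.6929 / 0.3750
   = 1.85

The evidence is 1.85 times more likely if M is true than if M is false.
Because LR exceeds 1, X is evidence for M.


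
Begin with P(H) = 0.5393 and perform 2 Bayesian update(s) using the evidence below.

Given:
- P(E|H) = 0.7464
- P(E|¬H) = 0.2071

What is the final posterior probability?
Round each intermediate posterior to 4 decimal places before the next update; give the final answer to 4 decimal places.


Sequential Bayesian updating:

Initial prior: P(H) = 0.5393

Update 1:
  P(E) = 0.7464 × 0.5393 + 0.2071 × 0.4607 = 0.40253352 + 0.09541097 = 0.49794449
  P(H|E) = 0.40253352 / 0.49794449 = 0.8084

Update 2:
  P(E) = 0.7464 × 0.8084 + 0.2071 × 0.1916 = 0.60338976 + 0.03968036 = 0.64307012
  P(H|E) = 0.60338976 / 0.64307012 = 0.9383

Final posterior: 0.9383


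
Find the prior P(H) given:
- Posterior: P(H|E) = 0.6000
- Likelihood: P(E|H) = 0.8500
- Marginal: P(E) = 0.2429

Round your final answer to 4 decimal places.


From Bayes' theorem: P(H|E) = P(E|H) × P(H) / P(E)

Rearranging for P(H):
P(H) = P(H|E) × P(E) / P(E|H)
     = 0.6000 × 0.2429 / 0.8500
     = 0.14574000 / 0.8500
     = 0.1715


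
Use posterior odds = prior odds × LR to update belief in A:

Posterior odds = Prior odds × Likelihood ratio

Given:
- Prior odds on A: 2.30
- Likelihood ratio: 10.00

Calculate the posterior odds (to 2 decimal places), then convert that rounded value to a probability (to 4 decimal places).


Step 1: Calculate posterior odds
Posterior odds = Prior odds × LR
               = 2.30 × 10.00
               = 23.00

Step 2: Convert to probability
P(A|E) = Posterior odds / (1 + Posterior odds)
       = 23.00 / (1 + 23.00)
       = 23.00 / 24.00
       = 0.9583

The evidence increased P(A) from 0.6970 to 0.9583.


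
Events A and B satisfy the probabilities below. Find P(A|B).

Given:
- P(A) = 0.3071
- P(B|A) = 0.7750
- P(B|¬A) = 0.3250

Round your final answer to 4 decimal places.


Bayes' theorem: P(A|B) = P(B|A) × P(A) / P(B)

Step 1: Calculate P(B) using law of total probability
P(B) = P(B|A)P(A) + P(B|¬A)P(¬A)
     = 0.7750 × 0.3071 + 0.3250 × 0.6929
     = 0.23800250 + 0.22519250
     = 0.46319500

Step 2: Apply Bayes' theorem
P(A|B) = P(B|A) × P(A) / P(B)
       = 0.23800250 / 0.46319500
       = 0.5138


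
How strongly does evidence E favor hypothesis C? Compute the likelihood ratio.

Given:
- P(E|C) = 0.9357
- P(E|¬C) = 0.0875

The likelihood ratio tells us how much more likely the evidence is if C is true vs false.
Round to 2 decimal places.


Likelihood Ratio (LR) = P(E|C) / P(E|¬C)

LR = 0.9357 / 0.0875
   = 10.69

The evidence is 10.69 times more likely if C is true than if C is false.
LR > 1, so observing E raises the odds in favor of C.


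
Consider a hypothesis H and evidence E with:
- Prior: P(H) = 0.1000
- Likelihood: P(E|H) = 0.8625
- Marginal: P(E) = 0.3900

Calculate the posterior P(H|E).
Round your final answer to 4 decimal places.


Using Bayes' theorem:

P(H|E) = P(E|H) × P(H) / P(E)
       = 0.8625 × 0.1000 / 0.3900
       = 0.08625000 / 0.3900
       = 0.2212

The evidence strengthens our belief in H.
Prior: 0.1000 → Posterior: 0.2212


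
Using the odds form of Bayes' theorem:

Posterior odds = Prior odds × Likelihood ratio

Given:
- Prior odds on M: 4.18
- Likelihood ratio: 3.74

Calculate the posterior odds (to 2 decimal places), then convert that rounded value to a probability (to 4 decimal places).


Step 1: Calculate posterior odds
Posterior odds = Prior odds × LR
               = 4.18 × 3.74
               = 15.63

Step 2: Convert to probability
P(M|E) = Posterior odds / (1 + Posterior odds)
       = 15.63 / (1 + 15.63)
       = 15.63 / 16.63
       = 0.9399

The evidence increased P(M) from 0.8069 to 0.9399.


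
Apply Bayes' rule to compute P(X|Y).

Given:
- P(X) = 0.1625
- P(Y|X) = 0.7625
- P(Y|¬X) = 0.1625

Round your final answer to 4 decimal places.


Bayes' theorem: P(X|Y) = P(Y|X) × P(X) / P(Y)

Step 1: Calculate P(Y) using law of total probability
P(Y) = P(Y|X)P(X) + P(Y|¬X)P(¬X)
     = 0.7625 × 0.1625 + 0.1625 × 0.8375
     = 0.12390625 + 0.13609375
     = 0.26000000

Step 2: Apply Bayes' theorem
P(X|Y) = P(Y|X) × P(X) / P(Y)
       = 0.12390625 / 0.26000000
       = 0.4766


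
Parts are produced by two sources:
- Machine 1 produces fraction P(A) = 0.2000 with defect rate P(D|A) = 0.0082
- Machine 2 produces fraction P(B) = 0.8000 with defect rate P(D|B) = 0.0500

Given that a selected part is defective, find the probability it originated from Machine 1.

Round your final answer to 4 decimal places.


Let A = from Machine 1, D = defective

Given:
- P(A) = 0.2000, P(B) = 0.8000
- P(D|A) = 0.0082, P(D|B) = 0.0500

Step 1: Find P(D)
P(D) = P(D|A)P(A) + P(D|B)P(B)
     = 0.0082 × 0.2000 + 0.0500 × 0.8000
     = 0.00164000 + 0.04000000
     = 0.04164000

Step 2: Apply Bayes' theorem
P(A|D) = P(D|A)P(A) / P(D)
       = 0.00164000 / 0.04164000
       = 0.0394


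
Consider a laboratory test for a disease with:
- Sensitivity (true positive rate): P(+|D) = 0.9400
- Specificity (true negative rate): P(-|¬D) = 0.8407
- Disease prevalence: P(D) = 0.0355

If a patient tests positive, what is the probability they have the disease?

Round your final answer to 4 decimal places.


Let D = has disease, + = positive test

Given:
- P(D) = 0.0355 (prevalence)
- P(+|D) = 0.9400 (sensitivity)
- P(-|¬D) = 0.8407 (specificity)
- P(+|¬D) = 0.1593 (false positive rate = 1 - specificity)

Step 1: Find P(+)
P(+) = P(+|D)P(D) + P(+|¬D)P(¬D)
     = 0.9400 × 0.0355 + 0.1593 × 0.9645
     = 0.03337000 + 0.15364485
     = 0.18701485

Step 2: Apply Bayes' theorem for P(D|+)
P(D|+) = P(+|D)P(D) / P(+)
       = 0.03337000 / 0.18701485
       = 0.1784


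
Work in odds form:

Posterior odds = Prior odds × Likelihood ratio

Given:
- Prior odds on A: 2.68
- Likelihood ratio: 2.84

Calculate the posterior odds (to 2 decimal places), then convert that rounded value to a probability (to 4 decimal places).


Step 1: Calculate posterior odds
Posterior odds = Prior odds × LR
               = 2.68 × 2.84
               = 7.61

Step 2: Convert to probability
P(A|E) = Posterior odds / (1 + Posterior odds)
       = 7.61 / (1 + 7.61)
       = 7.61 / 8.61
       = 0.8839

The evidence increased P(A) from 0.7283 to 0.8839.


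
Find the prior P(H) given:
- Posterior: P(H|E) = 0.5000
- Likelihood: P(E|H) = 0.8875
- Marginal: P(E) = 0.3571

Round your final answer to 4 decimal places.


From Bayes' theorem: P(H|E) = P(E|H) × P(H) / P(E)

Rearranging for P(H):
P(H) = P(H|E) × P(E) / P(E|H)
     = 0.5000 × 0.3571 / 0.8875
     = 0.17855000 / 0.8875
     = 0.2012


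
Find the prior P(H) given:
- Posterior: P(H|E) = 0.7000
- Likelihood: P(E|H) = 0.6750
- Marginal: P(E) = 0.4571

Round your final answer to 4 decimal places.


From Bayes' theorem: P(H|E) = P(E|H) × P(H) / P(E)

Rearranging for P(H):
P(H) = P(H|E) × P(E) / P(E|H)
     = 0.7000 × 0.4571 / 0.6750
     = 0.31997000 / 0.6750
     = 0.4740


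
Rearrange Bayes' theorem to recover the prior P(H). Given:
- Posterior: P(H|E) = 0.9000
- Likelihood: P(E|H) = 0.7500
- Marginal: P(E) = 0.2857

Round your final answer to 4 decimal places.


From Bayes' theorem: P(H|E) = P(E|H) × P(H) / P(E)

Rearranging for P(H):
P(H) = P(H|E) × P(E) / P(E|H)
     = 0.9000 × 0.2857 / 0.7500
     = 0.25713000 / 0.7500
     = 0.3428


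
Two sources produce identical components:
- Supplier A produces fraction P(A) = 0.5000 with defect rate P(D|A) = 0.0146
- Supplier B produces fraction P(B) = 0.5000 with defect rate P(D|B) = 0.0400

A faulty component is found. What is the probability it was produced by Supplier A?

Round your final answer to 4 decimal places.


Let A = from Supplier A, D = faulty

Given:
- P(A) = 0.5000, P(B) = 0.5000
- P(D|A) = 0.0146, P(D|B) = 0.0400

Step 1: Find P(D)
P(D) = P(D|A)P(A) + P(D|B)P(B)
     = 0.0146 × 0.5000 + 0.0400 × 0.5000
     = 0.00730000 + 0.02000000
     = 0.02730000

Step 2: Apply Bayes' theorem
P(A|D) = P(D|A)P(A) / P(D)
       = 0.00730000 / 0.02730000
       = 0.2674


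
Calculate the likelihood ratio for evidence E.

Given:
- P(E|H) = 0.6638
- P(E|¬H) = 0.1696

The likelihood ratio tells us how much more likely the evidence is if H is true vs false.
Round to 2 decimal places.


Likelihood Ratio (LR) = P(E|H) / P(E|¬H)

LR = 0.6638 / 0.1696
   = 3.91

The evidence is 3.91 times more likely if H is true than if H is false.
Because LR exceeds 1, E is evidence for H.


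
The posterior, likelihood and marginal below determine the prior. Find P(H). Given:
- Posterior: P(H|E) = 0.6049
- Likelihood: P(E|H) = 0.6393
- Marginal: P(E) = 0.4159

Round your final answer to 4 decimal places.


From Bayes' theorem: P(H|E) = P(E|H) × P(H) / P(E)

Rearranging for P(H):
P(H) = P(H|E) × P(E) / P(E|H)
     = 0.6049 × 0.4159 / 0.6393
     = 0.25157791 / 0.6393
     = 0.3935


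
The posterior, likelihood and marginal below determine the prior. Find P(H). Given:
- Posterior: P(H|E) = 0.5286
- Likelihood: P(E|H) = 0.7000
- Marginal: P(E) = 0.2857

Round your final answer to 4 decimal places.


From Bayes' theorem: P(H|E) = P(E|H) × P(H) / P(E)

Rearranging for P(H):
P(H) = P(H|E) × P(E) / P(E|H)
     = 0.5286 × 0.2857 / 0.7000
     = 0.15102102 / 0.7000
     = 0.2157


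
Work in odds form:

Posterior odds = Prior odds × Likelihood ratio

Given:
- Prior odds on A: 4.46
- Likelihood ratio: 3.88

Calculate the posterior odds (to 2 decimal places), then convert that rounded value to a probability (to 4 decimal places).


Step 1: Calculate posterior odds
Posterior odds = Prior odds × LR
               = 4.46 × 3.88
               = 17.30

Step 2: Convert to probability
P(A|E) = Posterior odds / (1 + Posterior odds)
       = 17.30 / (1 + 17.30)
       = 17.30 / 18.30
       = 0.9454

The evidence increased P(A) from 0.8168 to 0.9454.


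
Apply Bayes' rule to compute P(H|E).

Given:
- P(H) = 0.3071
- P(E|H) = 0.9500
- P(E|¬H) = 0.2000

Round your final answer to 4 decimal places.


Bayes' theorem: P(H|E) = P(E|H) × P(H) / P(E)

Step 1: Calculate P(E) using law of total probability
P(E) = P(E|H)P(H) + P(E|¬H)P(¬H)
     = 0.9500 × 0.3071 + 0.2000 × 0.6929
     = 0.29174500 + 0.13858000
     = 0.43032500

Step 2: Apply Bayes' theorem
P(H|E) = P(E|H) × P(H) / P(E)
       = 0.29174500 / 0.43032500
       = 0.6780


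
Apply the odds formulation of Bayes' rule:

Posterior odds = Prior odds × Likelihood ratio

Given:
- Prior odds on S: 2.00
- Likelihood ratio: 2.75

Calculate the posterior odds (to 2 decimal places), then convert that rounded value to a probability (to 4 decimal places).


Step 1: Calculate posterior odds
Posterior odds = Prior odds × LR
               = 2.00 × 2.75
               = 5.50

Step 2: Convert to probability
P(S|E) = Posterior odds / (1 + Posterior odds)
       = 5.50 / (1 + 5.50)
       = 5.50 / 6.50
       = 0.8462

The evidence increased P(S) from 0.6667 to 0.8462.


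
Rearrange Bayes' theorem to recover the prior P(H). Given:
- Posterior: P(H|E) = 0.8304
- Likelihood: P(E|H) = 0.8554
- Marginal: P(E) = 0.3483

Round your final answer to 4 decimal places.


From Bayes' theorem: P(H|E) = P(E|H) × P(H) / P(E)

Rearranging for P(H):
P(H) = P(H|E) × P(E) / P(E|H)
     = 0.8304 × 0.3483 / 0.8554
     = 0.28922832 / 0.8554
     = 0.3381


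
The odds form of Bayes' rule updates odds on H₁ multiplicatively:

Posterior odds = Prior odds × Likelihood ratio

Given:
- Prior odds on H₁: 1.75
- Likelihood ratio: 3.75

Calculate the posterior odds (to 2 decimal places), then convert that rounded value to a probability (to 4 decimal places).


Step 1: Calculate posterior odds
Posterior odds = Prior odds × LR
               = 1.75 × 3.75
               = 6.56

Step 2: Convert to probability
P(H₁|E) = Posterior odds / (1 + Posterior odds)
       = 6.56 / (1 + 6.56)
       = 6.56 / 7.56
       = 0.8677

The evidence increased P(H₁) from 0.6364 to 0.8677.


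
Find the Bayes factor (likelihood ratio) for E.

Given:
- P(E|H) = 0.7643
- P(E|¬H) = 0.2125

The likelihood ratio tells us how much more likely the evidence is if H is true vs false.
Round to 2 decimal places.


Likelihood Ratio (LR) = P(E|H) / P(E|¬H)

LR = 0.7643 / 0.2125
   = 3.60

The evidence is 3.60 times more likely if H is true than if H is false.
LR > 1, so observing E raises the odds in favor of H.


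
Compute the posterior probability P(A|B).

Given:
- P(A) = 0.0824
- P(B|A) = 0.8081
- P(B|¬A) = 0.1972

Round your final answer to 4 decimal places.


Bayes' theorem: P(A|B) = P(B|A) × P(A) / P(B)

Step 1: Calculate P(B) using law of total probability
P(B) = P(B|A)P(A) + P(B|¬A)P(¬A)
     = 0.8081 × 0.0824 + 0.1972 × 0.9176
     = 0.06658744 + 0.18095072
     = 0.24753816

Step 2: Apply Bayes' theorem
P(A|B) = P(B|A) × P(A) / P(B)
       = 0.06658744 / 0.24753816
       = 0.2690


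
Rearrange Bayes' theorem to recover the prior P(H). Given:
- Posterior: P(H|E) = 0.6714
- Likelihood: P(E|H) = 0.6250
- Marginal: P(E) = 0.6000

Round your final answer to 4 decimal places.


From Bayes' theorem: P(H|E) = P(E|H) × P(H) / P(E)

Rearranging for P(H):
P(H) = P(H|E) × P(E) / P(E|H)
     = 0.6714 × 0.6000 / 0.6250
     = 0.40284000 / 0.6250
     = 0.6445


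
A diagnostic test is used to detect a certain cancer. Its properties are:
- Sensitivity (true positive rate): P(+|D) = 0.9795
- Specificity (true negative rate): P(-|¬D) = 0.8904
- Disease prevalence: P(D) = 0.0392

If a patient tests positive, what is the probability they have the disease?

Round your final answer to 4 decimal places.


Let D = has disease, + = positive test

Given:
- P(D) = 0.0392 (prevalence)
- P(+|D) = 0.9795 (sensitivity)
- P(-|¬D) = 0.8904 (specificity)
- P(+|¬D) = 0.1096 (false positive rate = 1 - specificity)

Step 1: Find P(+)
P(+) = P(+|D)P(D) + P(+|¬D)P(¬D)
     = 0.9795 × 0.0392 + 0.1096 × 0.9608
     = 0.03839640 + 0.10530368
     = 0.14370008

Step 2: Apply Bayes' theorem for P(D|+)
P(D|+) = P(+|D)P(D) / P(+)
       = 0.03839640 / 0.14370008
       = 0.2672


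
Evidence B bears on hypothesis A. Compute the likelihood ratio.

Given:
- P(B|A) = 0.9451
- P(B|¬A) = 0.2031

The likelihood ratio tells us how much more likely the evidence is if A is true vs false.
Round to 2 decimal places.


Likelihood Ratio (LR) = P(B|A) / P(B|¬A)

LR = 0.9451 / 0.2031
   = 4.65

The evidence is 4.65 times more likely if A is true than if A is false.
Since LR > 1, the evidence supports A over ¬A.


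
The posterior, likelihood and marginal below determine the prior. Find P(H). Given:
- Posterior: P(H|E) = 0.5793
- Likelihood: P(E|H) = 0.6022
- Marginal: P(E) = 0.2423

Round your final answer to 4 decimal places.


From Bayes' theorem: P(H|E) = P(E|H) × P(H) / P(E)

Rearranging for P(H):
P(H) = P(H|E) × P(E) / P(E|H)
     = 0.5793 × 0.2423 / 0.6022
     = 0.14036439 / 0.6022
     = 0.2331


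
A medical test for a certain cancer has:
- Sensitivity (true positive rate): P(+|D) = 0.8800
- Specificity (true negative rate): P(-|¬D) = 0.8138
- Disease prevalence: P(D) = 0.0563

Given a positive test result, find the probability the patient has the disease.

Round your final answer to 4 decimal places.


Let D = has disease, + = positive test

Given:
- P(D) = 0.0563 (prevalence)
- P(+|D) = 0.8800 (sensitivity)
- P(-|¬D) = 0.8138 (specificity)
- P(+|¬D) = 0.1862 (false positive rate = 1 - specificity)

Step 1: Find P(+)
P(+) = P(+|D)P(D) + P(+|¬D)P(¬D)
     = 0.8800 × 0.0563 + 0.1862 × 0.9437
     = 0.04954400 + 0.17571694
     = 0.22526094

Step 2: Apply Bayes' theorem for P(D|+)
P(D|+) = P(+|D)P(D) / P(+)
       = 0.04954400 / 0.22526094
       = 0.2199


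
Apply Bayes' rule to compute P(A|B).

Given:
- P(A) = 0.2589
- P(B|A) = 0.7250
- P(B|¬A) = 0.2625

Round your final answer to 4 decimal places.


Bayes' theorem: P(A|B) = P(B|A) × P(A) / P(B)

Step 1: Calculate P(B) using law of total probability
P(B) = P(B|A)P(A) + P(B|¬A)P(¬A)
     = 0.7250 × 0.2589 + 0.2625 × 0.7411
     = 0.18770250 + 0.19453875
     = 0.38224125

Step 2: Apply Bayes' theorem
P(A|B) = P(B|A) × P(A) / P(B)
       = 0.18770250 / 0.38224125
       = 0.4911


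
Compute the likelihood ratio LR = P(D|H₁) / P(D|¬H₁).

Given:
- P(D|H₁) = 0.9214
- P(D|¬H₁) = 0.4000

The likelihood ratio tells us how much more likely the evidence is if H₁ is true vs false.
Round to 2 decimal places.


Likelihood Ratio (LR) = P(D|H₁) / P(D|¬H₁)

LR = 0.9214 / 0.4000
   = 2.30

The evidence is 2.30 times more likely if H₁ is true than if H₁ is false.
Since LR > 1, the evidence supports H₁ over ¬H₁.


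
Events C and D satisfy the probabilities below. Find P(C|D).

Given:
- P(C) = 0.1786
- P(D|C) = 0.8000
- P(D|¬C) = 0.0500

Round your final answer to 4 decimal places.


Bayes' theorem: P(C|D) = P(D|C) × P(C) / P(D)

Step 1: Calculate P(D) using law of total probability
P(D) = P(D|C)P(C) + P(D|¬C)P(¬C)
     = 0.8000 × 0.1786 + 0.0500 × 0.8214
     = 0.14288000 + 0.04107000
     = 0.18395000

Step 2: Apply Bayes' theorem
P(C|D) = P(D|C) × P(C) / P(D)
       = 0.14288000 / 0.18395000
       = 0.7767


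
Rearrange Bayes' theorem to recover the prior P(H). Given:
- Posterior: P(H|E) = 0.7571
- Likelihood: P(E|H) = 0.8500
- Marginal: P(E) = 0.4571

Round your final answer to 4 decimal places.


From Bayes' theorem: P(H|E) = P(E|H) × P(H) / P(E)

Rearranging for P(H):
P(H) = P(H|E) × P(E) / P(E|H)
     = 0.7571 × 0.4571 / 0.8500
     = 0.34607041 / 0.8500
     = 0.4071


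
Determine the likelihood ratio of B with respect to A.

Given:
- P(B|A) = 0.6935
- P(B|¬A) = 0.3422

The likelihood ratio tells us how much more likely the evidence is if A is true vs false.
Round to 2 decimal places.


Likelihood Ratio (LR) = P(B|A) / P(B|¬A)

LR = 0.6935 / 0.3422
   = 2.03

The evidence is 2.03 times more likely if A is true than if A is false.
Because LR exceeds 1, B is evidence for A.


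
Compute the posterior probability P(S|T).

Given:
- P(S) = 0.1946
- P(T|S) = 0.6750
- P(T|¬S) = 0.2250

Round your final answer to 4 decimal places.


Bayes' theorem: P(S|T) = P(T|S) × P(S) / P(T)

Step 1: Calculate P(T) using law of total probability
P(T) = P(T|S)P(S) + P(T|¬S)P(¬S)
     = 0.6750 × 0.1946 + 0.2250 × 0.8054
     = 0.13135500 + 0.18121500
     = 0.31257000

Step 2: Apply Bayes' theorem
P(S|T) = P(T|S) × P(S) / P(T)
       = 0.13135500 / 0.31257000
       = 0.4202


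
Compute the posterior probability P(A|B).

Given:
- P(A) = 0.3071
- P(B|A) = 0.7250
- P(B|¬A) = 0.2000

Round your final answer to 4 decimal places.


Bayes' theorem: P(A|B) = P(B|A) × P(A) / P(B)

Step 1: Calculate P(B) using law of total probability
P(B) = P(B|A)P(A) + P(B|¬A)P(¬A)
     = 0.7250 × 0.3071 + 0.2000 × 0.6929
     = 0.22264750 + 0.13858000
     = 0.36122750

Step 2: Apply Bayes' theorem
P(A|B) = P(B|A) × P(A) / P(B)
       = 0.22264750 / 0.36122750
       = 0.6164


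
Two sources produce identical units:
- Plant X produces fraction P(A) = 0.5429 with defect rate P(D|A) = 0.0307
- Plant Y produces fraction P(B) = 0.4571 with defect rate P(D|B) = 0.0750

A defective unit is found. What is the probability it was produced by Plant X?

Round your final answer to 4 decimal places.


Let A = from Plant X, D = defective

Given:
- P(A) = 0.5429, P(B) = 0.4571
- P(D|A) = 0.0307, P(D|B) = 0.0750

Step 1: Find P(D)
P(D) = P(D|A)P(A) + P(D|B)P(B)
     = 0.0307 × 0.5429 + 0.0750 × 0.4571
     = 0.01666703 + 0.03428250
     = 0.05094953

Step 2: Apply Bayes' theorem
P(A|D) = P(D|A)P(A) / P(D)
       = 0.01666703 / 0.05094953
       = 0.3271


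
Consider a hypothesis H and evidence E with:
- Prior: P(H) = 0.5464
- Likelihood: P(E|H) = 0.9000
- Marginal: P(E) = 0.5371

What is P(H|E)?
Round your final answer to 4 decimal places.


Using Bayes' theorem:

P(H|E) = P(E|H) × P(H) / P(E)
       = 0.9000 × 0.5464 / 0.5371
       = 0.49176000 / 0.5371
       = 0.9156

The evidence strengthens our belief in H.
Prior: 0.5464 → Posterior: 0.9156


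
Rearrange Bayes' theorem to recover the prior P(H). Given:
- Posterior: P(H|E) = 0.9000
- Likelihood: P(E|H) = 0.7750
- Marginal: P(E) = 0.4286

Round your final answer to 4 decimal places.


From Bayes' theorem: P(H|E) = P(E|H) × P(H) / P(E)

Rearranging for P(H):
P(H) = P(H|E) × P(E) / P(E|H)
     = 0.9000 × 0.4286 / 0.7750
     = 0.38574000 / 0.7750
     = 0.4977


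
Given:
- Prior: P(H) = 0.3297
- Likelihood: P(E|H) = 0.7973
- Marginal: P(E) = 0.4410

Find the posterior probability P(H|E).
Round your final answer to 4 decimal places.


Using Bayes' theorem:

P(H|E) = P(E|H) × P(H) / P(E)
       = 0.7973 × 0.3297 / 0.4410
       = 0.26286981 / 0.4410
       = 0.5961

The evidence strengthens our belief in H.
Prior: 0.3297 → Posterior: 0.5961


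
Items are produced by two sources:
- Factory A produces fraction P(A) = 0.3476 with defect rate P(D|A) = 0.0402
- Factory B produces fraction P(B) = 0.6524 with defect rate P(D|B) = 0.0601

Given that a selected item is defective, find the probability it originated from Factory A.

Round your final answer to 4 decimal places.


Let A = from Factory A, D = defective

Given:
- P(A) = 0.3476, P(B) = 0.6524
- P(D|A) = 0.0402, P(D|B) = 0.0601

Step 1: Find P(D)
P(D) = P(D|A)P(A) + P(D|B)P(B)
     = 0.0402 × 0.3476 + 0.0601 × 0.6524
     = 0.01397352 + 0.03920924
     = 0.05318276

Step 2: Apply Bayes' theorem
P(A|D) = P(D|A)P(A) / P(D)
       = 0.01397352 / 0.05318276
       = 0.2627


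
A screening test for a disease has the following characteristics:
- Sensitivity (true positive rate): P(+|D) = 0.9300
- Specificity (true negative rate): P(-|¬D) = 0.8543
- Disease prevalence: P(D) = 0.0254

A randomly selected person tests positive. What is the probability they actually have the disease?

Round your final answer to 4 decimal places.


Let D = has disease, + = positive test

Given:
- P(D) = 0.0254 (prevalence)
- P(+|D) = 0.9300 (sensitivity)
- P(-|¬D) = 0.8543 (specificity)
- P(+|¬D) = 0.1457 (false positive rate = 1 - specificity)

Step 1: Find P(+)
P(+) = P(+|D)P(D) + P(+|¬D)P(¬D)
     = 0.9300 × 0.0254 + 0.1457 × 0.9746
     = 0.02362200 + 0.14199922
     = 0.16562122

Step 2: Apply Bayes' theorem for P(D|+)
P(D|+) = P(+|D)P(D) / P(+)
       = 0.02362200 / 0.16562122
       = 0.1426


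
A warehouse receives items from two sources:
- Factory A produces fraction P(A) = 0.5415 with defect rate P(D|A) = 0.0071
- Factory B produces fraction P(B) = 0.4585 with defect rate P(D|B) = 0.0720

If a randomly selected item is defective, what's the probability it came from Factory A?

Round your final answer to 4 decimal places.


Let A = from Factory A, D = defective

Given:
- P(A) = 0.5415, P(B) = 0.4585
- P(D|A) = 0.0071, P(D|B) = 0.0720

Step 1: Find P(D)
P(D) = P(D|A)P(A) + P(D|B)P(B)
     = 0.0071 × 0.5415 + 0.0720 × 0.4585
     = 0.00384465 + 0.03301200
     = 0.03685665

Step 2: Apply Bayes' theorem
P(A|D) = P(D|A)P(A) / P(D)
       = 0.00384465 / 0.03685665
       = 0.1043


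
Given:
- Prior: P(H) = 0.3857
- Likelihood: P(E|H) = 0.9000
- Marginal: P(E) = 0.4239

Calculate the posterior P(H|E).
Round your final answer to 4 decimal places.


Using Bayes' theorem:

P(H|E) = P(E|H) × P(H) / P(E)
       = 0.9000 × 0.3857 / 0.4239
       = 0.34713000 / 0.4239
       = 0.8189

The evidence strengthens our belief in H.
Prior: 0.3857 → Posterior: 0.8189


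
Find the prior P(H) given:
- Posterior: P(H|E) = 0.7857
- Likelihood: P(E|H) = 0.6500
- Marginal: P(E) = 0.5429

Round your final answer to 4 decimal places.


From Bayes' theorem: P(H|E) = P(E|H) × P(H) / P(E)

Rearranging for P(H):
P(H) = P(H|E) × P(E) / P(E|H)
     = 0.7857 × 0.5429 / 0.6500
     = 0.42655653 / 0.6500
     = 0.6562


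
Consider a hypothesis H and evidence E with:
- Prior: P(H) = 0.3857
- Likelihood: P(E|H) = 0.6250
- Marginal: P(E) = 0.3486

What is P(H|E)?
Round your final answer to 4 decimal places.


Using Bayes' theorem:

P(H|E) = P(E|H) × P(H) / P(E)
       = 0.6250 × 0.3857 / 0.3486
       = 0.24106250 / 0.3486
       = 0.6915

The evidence strengthens our belief in H.
Prior: 0.3857 → Posterior: 0.6915


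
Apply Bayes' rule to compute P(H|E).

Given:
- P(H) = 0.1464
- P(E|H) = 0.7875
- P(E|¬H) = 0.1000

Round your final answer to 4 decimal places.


Bayes' theorem: P(H|E) = P(E|H) × P(H) / P(E)

Step 1: Calculate P(E) using law of total probability
P(E) = P(E|H)P(H) + P(E|¬H)P(¬H)
     = 0.7875 × 0.1464 + 0.1000 × 0.8536
     = 0.11529000 + 0.08536000
     = 0.20065000

Step 2: Apply Bayes' theorem
P(H|E) = P(E|H) × P(H) / P(E)
       = 0.11529000 / 0.20065000
       = 0.5746


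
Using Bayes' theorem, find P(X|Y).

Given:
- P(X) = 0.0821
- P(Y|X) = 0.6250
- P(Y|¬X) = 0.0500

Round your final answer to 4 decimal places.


Bayes' theorem: P(X|Y) = P(Y|X) × P(X) / P(Y)

Step 1: Calculate P(Y) using law of total probability
P(Y) = P(Y|X)P(X) + P(Y|¬X)P(¬X)
     = 0.6250 × 0.0821 + 0.0500 × 0.9179
     = 0.05131250 + 0.04589500
     = 0.09720750

Step 2: Apply Bayes' theorem
P(X|Y) = P(Y|X) × P(X) / P(Y)
       = 0.05131250 / 0.09720750
       = 0.5279


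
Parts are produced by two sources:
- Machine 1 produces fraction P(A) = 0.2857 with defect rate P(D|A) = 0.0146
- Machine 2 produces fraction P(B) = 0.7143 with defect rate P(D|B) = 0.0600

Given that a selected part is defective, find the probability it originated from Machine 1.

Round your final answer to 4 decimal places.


Let A = from Machine 1, D = defective

Given:
- P(A) = 0.2857, P(B) = 0.7143
- P(D|A) = 0.0146, P(D|B) = 0.0600

Step 1: Find P(D)
P(D) = P(D|A)P(A) + P(D|B)P(B)
     = 0.0146 × 0.2857 + 0.0600 × 0.7143
     = 0.00417122 + 0.04285800
     = 0.04702922

Step 2: Apply Bayes' theorem
P(A|D) = P(D|A)P(A) / P(D)
       = 0.00417122 / 0.04702922
       = 0.0887
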